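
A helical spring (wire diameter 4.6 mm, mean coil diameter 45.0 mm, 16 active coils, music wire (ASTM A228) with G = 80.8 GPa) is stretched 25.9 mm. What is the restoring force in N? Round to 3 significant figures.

k = Gd⁴/(8D³N_a) = (80.8×10³)(4.6⁴)/(8·45.0³·16) = 3.1017 N/mm
F = k·δ = 3.1017 × 25.9 = 80.333 N

80.3 N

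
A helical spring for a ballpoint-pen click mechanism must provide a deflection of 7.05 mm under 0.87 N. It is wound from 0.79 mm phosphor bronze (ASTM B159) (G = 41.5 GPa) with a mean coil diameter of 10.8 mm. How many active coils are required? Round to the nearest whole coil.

13

Required rate k = F/δ = 0.87/7.05 = 0.1234 N/mm
N_a = Gd⁴/(8D³k) = (41.5×10³ × 0.79⁴)/(8 × 10.8³ × 0.1234)
    = 16164.3 / 1243.63 = 13 → 13 coils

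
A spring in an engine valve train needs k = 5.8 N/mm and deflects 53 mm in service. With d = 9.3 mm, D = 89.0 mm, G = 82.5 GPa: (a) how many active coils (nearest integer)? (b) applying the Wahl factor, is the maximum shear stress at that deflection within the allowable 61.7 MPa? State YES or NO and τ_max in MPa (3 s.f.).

(a) 19 coils; (b) NO, τ_max = 99.1 MPa

N_a = Gd⁴/(8D³k) = (82.5×10³)(9.3⁴)/(8·89.0³·5.8) = 18.87 → N_a = 19
Actual rate k = Gd⁴/(8D³·19) = 5.7593 N/mm
Working load F = kδ = 5.7593·53 = 305.24 N
C = 89.0/9.3 = 9.5699; K_W = (4C−1)/(4C−4)+0.615/C = 1.1518
τ_max = K_W·8FD/(πd³) = 1.1518·86.006 = 99.06 MPa
τ_max > 61.7 MPa → exceeds allowable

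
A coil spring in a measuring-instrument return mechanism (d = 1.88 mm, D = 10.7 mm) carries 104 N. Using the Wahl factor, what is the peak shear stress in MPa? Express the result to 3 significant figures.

541 MPa

Spring index C = D/d = 10.7/1.88 = 5.6915
K_W = (4C−1)/(4C−4) + 0.615/C = 21.766/18.766 + 0.1081 = 1.2679
τ₀ = 8FD/(πd³) = 8·104·10.7/(π·1.88³) = 8902.4/20.875 = 426.47 MPa
τ_max = K·τ₀ = 1.2679 × 426.47 = 540.72 MPa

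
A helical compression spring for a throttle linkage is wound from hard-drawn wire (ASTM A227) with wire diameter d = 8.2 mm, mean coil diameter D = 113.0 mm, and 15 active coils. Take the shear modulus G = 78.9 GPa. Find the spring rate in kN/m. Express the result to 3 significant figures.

k = Gd⁴/(8D³N_a) = (78.9×10³ × 8.2⁴) / (8 × 113.0³ × 15)
  = 3.56724e+08 / 1.73148e+08 = 2.0602 N/mm

2.06 kN/m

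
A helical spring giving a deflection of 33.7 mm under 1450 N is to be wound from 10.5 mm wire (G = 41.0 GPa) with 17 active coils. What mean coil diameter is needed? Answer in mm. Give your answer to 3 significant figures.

Required rate k = F/δ = 1450/33.7 = 43.027 N/mm
D = (Gd⁴/(8N_a·k))^(1/3) = (41.0×10³·10.5⁴/(8·17·43.027))^(1/3)
  = (85165.6)^(1/3) = 43.9968 mm

44.0 mm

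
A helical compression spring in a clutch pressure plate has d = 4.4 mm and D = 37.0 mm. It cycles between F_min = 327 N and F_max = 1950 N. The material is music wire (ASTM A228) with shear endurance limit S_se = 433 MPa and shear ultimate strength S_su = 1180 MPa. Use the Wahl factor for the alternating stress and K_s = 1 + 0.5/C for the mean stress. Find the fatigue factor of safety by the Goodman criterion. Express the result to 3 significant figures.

C = D/d = 37.0/4.4 = 8.4091; K_W = (4C−1)/(4C−4)+0.615/C = 1.1744; K_s = 1+0.5/C = 1.0595
F_a = (F_max−F_min)/2 = 811.5 N; F_m = (F_max+F_min)/2 = 1138.5 N
τ_a = K_W·8F_aD/(πd³) = 1.1744 × 897.58 = 1054.1 MPa
τ_m = K_s·8F_mD/(πd³) = 1.0595 × 1259.3 = 1334.1 MPa
Goodman: 1/n_f = τ_a/S_se + τ_m/S_su = 1054.1/433 + 1334.1/1180 = 2.43437 + 1.13063 = 3.565
n_f = 1/3.565 = 0.2805

0.281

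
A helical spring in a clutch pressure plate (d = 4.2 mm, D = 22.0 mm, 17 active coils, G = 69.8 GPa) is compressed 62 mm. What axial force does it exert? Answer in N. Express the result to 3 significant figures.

k = Gd⁴/(8D³N_a) = (69.8×10³)(4.2⁴)/(8·22.0³·17) = 14.998 N/mm
F = k·δ = 14.998 × 62 = 929.9 N

930 N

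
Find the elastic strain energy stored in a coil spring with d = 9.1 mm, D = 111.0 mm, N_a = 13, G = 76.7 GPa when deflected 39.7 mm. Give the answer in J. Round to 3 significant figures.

k = Gd⁴/(8D³N_a) = (76.7×10³)(9.1⁴)/(8·111.0³·13) = 3.6979 N/mm
U = ½kδ² = 0.5 × 3.6979 × 39.7² = 2914.1 N·mm = 2.9141 J

2.91 J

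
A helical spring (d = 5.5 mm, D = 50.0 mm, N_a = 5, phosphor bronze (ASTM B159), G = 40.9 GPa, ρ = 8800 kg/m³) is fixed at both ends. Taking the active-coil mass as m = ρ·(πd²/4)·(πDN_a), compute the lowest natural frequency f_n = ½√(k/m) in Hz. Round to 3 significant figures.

107 Hz

k = Gd⁴/(8D³N_a) = (40.9×10³)(5.5⁴)/(8·50.0³·5) = 7.4852 N/mm = 7485.2 N/m
Wire length L = πDN_a = π·50.0·5 = 785.4 mm
m = ρ·(πd²/4)·L = 8800 × 23.758×10⁻⁶ m² × 0.7854 m = 0.16421 kg
f_n = ½√(k/m) = 0.5·√(7485.2/0.16421) = 0.5·√(45584) = 106.75 Hz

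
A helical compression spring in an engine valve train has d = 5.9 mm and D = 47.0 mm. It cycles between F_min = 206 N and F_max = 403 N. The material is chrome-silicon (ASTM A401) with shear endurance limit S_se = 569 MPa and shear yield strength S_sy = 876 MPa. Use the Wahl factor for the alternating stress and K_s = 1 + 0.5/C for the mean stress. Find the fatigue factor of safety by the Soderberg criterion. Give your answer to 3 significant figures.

2.99

C = D/d = 47.0/5.9 = 7.9661; K_W = (4C−1)/(4C−4)+0.615/C = 1.1849; K_s = 1+0.5/C = 1.0628
F_a = (F_max−F_min)/2 = 98.5 N; F_m = (F_max+F_min)/2 = 304.5 N
τ_a = K_W·8F_aD/(πd³) = 1.1849 × 57.401 = 68.012 MPa
τ_m = K_s·8F_mD/(πd³) = 1.0628 × 177.45 = 188.58 MPa
Soderberg: 1/n_f = τ_a/S_se + τ_m/S_sy = 68.012/569 + 188.58/876 = 0.11953 + 0.21528 = 0.33481
n_f = 1/0.33481 = 2.987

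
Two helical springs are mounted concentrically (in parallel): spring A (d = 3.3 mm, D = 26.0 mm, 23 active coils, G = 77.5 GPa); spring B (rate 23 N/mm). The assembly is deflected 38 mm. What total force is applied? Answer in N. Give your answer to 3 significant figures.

982 N

k_A = Gd⁴/(8D³N_a) = (77.5×10³)(3.3⁴)/(8·26.0³·23) = 2.842 N/mm
Parallel: k_eq = 2.842 + 23 = 25.842 N/mm
F = k_eq·δ = 25.842·38 = 981.99 N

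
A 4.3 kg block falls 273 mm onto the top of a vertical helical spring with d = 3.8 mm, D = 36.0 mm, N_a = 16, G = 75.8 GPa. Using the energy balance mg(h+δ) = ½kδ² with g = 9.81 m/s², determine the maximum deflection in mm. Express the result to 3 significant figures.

111 mm

k = Gd⁴/(8D³N_a) = (75.8×10³)(3.8⁴)/(8·36.0³·16) = 2.6466 N/mm
W = mg = 4.3 × 9.81 = 42.183 N
½kδ² − Wδ − Wh = 0 → δ = (W + √(W² + 2kWh))/k
δ = (42.183 + √(1779.4 + 60956))/2.6466 = (42.183 + 250.47)/2.6466 = 110.58 mm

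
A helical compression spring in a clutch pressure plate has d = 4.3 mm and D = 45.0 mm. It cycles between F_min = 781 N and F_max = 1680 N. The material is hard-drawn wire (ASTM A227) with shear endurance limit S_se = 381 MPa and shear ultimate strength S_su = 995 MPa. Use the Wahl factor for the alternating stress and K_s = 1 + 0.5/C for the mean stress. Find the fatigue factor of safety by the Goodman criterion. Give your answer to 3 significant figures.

0.263

C = D/d = 45.0/4.3 = 10.4651; K_W = (4C−1)/(4C−4)+0.615/C = 1.1380; K_s = 1+0.5/C = 1.0478
F_a = (F_max−F_min)/2 = 449.5 N; F_m = (F_max+F_min)/2 = 1230.5 N
τ_a = K_W·8F_aD/(πd³) = 1.1380 × 647.85 = 737.26 MPa
τ_m = K_s·8F_mD/(πd³) = 1.0478 × 1773.5 = 1858.2 MPa
Goodman: 1/n_f = τ_a/S_se + τ_m/S_su = 737.26/381 + 1858.2/995 = 1.93507 + 1.86756 = 3.8026
n_f = 1/3.8026 = 0.263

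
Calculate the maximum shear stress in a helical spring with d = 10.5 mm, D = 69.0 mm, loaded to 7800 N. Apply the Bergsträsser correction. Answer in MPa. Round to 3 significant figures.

1440 MPa

Spring index C = D/d = 69.0/10.5 = 6.5714
K_B = (4C+2)/(4C−3) = 28.286/23.286 = 1.2147
τ₀ = 8FD/(πd³) = 8·7800·69.0/(π·10.5³) = 4.3056e+06/3636.8 = 1183.9 MPa
τ_max = K·τ₀ = 1.2147 × 1183.9 = 1438.1 MPa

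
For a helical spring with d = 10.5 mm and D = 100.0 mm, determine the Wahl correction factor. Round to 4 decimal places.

1.1526

C = D/d = 100.0/10.5 = 9.5238
K_W = (4C−1)/(4C−4) + 0.615/C = 37.095/34.095 + 0.0646 = 1.1526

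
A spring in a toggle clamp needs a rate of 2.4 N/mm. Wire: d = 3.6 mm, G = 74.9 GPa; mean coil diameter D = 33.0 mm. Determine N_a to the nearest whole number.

18

N_a = Gd⁴/(8D³k) = (74.9×10³ × 3.6⁴)/(8 × 33.0³ × 2.4)
    = 1.25803e+07 / 689990 = 18.23 → 18 coils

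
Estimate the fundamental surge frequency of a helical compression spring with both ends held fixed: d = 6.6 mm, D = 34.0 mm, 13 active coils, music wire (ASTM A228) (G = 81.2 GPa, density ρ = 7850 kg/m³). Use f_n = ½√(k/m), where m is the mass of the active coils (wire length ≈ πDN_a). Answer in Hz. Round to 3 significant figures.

k = Gd⁴/(8D³N_a) = (81.2×10³)(6.6⁴)/(8·34.0³·13) = 37.693 N/mm = 37693 N/m
Wire length L = πDN_a = π·34.0·13 = 1388.6 mm
m = ρ·(πd²/4)·L = 7850 × 34.212×10⁻⁶ m² × 1.3886 m = 0.37292 kg
f_n = ½√(k/m) = 0.5·√(37693/0.37292) = 0.5·√(1.0107e+05) = 158.96 Hz

159 Hz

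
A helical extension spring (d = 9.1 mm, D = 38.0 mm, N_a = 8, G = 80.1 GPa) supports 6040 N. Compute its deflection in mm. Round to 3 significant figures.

38.6 mm

k = Gd⁴/(8D³N_a) = (80.1×10³)(9.1⁴)/(8·38.0³·8) = 156.41 N/mm
δ = F/k = 6040 / 156.41 = 38.616 mm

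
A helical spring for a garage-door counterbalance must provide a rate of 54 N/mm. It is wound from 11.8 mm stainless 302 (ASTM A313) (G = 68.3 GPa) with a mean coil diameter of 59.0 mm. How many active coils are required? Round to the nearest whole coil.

N_a = Gd⁴/(8D³k) = (68.3×10³ × 11.8⁴)/(8 × 59.0³ × 54)
    = 1.32419e+09 / 8.87237e+07 = 14.92 → 15 coils

15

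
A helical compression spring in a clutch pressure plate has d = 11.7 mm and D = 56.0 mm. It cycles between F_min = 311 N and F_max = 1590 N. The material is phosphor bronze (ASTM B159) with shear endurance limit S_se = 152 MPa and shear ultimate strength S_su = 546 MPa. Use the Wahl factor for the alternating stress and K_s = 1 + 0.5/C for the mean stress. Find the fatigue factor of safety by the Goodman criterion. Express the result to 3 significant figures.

1.50

C = D/d = 56.0/11.7 = 4.7863; K_W = (4C−1)/(4C−4)+0.615/C = 1.3266; K_s = 1+0.5/C = 1.1045
F_a = (F_max−F_min)/2 = 639.5 N; F_m = (F_max+F_min)/2 = 950.5 N
τ_a = K_W·8F_aD/(πd³) = 1.3266 × 56.939 = 75.534 MPa
τ_m = K_s·8F_mD/(πd³) = 1.1045 × 84.63 = 93.47 MPa
Goodman: 1/n_f = τ_a/S_se + τ_m/S_su = 75.534/152 + 93.47/546 = 0.49693 + 0.17119 = 0.66813
n_f = 1/0.66813 = 1.497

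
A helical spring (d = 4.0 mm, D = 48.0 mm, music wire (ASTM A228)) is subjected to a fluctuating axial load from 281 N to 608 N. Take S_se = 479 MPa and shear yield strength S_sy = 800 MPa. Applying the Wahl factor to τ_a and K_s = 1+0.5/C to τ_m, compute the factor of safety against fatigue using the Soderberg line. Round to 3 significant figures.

C = D/d = 48.0/4.0 = 12.0000; K_W = (4C−1)/(4C−4)+0.615/C = 1.1194; K_s = 1+0.5/C = 1.0417
F_a = (F_max−F_min)/2 = 163.5 N; F_m = (F_max+F_min)/2 = 444.5 N
τ_a = K_W·8F_aD/(πd³) = 1.1194 × 312.26 = 349.56 MPa
τ_m = K_s·8F_mD/(πd³) = 1.0417 × 848.93 = 884.3 MPa
Soderberg: 1/n_f = τ_a/S_se + τ_m/S_sy = 349.56/479 + 884.3/800 = 0.72976 + 1.10538 = 1.8351
n_f = 1/1.8351 = 0.5449

0.545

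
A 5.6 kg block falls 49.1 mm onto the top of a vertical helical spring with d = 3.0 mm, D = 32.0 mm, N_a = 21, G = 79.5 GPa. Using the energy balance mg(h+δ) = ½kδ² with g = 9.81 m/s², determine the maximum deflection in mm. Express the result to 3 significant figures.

130 mm

k = Gd⁴/(8D³N_a) = (79.5×10³)(3.0⁴)/(8·32.0³·21) = 1.1697 N/mm
W = mg = 5.6 × 9.81 = 54.936 N
½kδ² − Wδ − Wh = 0 → δ = (W + √(W² + 2kWh))/k
δ = (54.936 + √(3018 + 6310.47))/1.1697 = (54.936 + 96.584)/1.1697 = 129.53 mm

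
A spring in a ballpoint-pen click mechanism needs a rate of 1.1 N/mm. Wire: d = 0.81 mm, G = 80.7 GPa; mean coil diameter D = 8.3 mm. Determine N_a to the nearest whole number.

7

N_a = Gd⁴/(8D³k) = (80.7×10³ × 0.81⁴)/(8 × 8.3³ × 1.1)
    = 34738.7 / 5031.73 = 6.904 → 7 coils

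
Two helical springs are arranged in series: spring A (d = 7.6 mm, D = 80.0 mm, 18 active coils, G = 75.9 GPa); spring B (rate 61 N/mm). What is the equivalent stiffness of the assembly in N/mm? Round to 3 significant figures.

3.25 N/mm

k_A = Gd⁴/(8D³N_a) = (75.9×10³)(7.6⁴)/(8·80.0³·18) = 3.4345 N/mm
Series: 1/k_eq = 1/3.4345 + 1/61 = 0.30756; k_eq = 3.2514 N/mm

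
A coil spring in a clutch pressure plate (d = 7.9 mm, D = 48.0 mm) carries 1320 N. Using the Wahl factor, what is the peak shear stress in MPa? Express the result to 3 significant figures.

409 MPa

Spring index C = D/d = 48.0/7.9 = 6.0759
K_W = (4C−1)/(4C−4) + 0.615/C = 23.304/20.304 + 0.1012 = 1.2490
τ₀ = 8FD/(πd³) = 8·1320·48.0/(π·7.9³) = 506880/1548.9 = 327.25 MPa
τ_max = K·τ₀ = 1.2490 × 327.25 = 408.72 MPa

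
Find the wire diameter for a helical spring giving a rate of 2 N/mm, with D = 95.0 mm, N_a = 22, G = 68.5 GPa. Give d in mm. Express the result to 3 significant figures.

8.15 mm

d = (8D³N_a·k / G)^(1/4) = (8·95.0³·22·2 / (68.5×10³))^0.25
  = (4405.8)^0.25 = 8.1472 mm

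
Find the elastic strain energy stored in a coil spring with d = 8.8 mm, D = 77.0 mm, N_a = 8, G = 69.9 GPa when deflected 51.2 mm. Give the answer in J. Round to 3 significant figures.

18.8 J

k = Gd⁴/(8D³N_a) = (69.9×10³)(8.8⁴)/(8·77.0³·8) = 14.347 N/mm
U = ½kδ² = 0.5 × 14.347 × 51.2² = 18805 N·mm = 18.805 J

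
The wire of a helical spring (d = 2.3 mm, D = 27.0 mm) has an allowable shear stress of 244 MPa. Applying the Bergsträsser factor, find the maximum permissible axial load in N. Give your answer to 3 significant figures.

C = D/d = 27.0/2.3 = 11.7391
K_B = (4C+2)/(4C−3) = 48.957/43.957 = 1.1137
τ_max = K·8FD/(πd³) → F_max = τ_allow·πd³/(8DK)
F_max = 244·π·2.3³/(8·27.0·1.1137) = 9326.6/240.57 = 38.769 N

38.8 N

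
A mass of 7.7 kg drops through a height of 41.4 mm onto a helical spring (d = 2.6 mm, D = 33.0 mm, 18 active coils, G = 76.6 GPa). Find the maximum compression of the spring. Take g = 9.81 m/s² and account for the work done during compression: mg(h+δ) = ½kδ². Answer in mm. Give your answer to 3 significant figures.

259 mm

k = Gd⁴/(8D³N_a) = (76.6×10³)(2.6⁴)/(8·33.0³·18) = 0.67642 N/mm
W = mg = 7.7 × 9.81 = 75.537 N
½kδ² − Wδ − Wh = 0 → δ = (W + √(W² + 2kWh))/k
δ = (75.537 + √(5705.8 + 4230.66))/0.67642 = (75.537 + 99.682)/0.67642 = 259.04 mm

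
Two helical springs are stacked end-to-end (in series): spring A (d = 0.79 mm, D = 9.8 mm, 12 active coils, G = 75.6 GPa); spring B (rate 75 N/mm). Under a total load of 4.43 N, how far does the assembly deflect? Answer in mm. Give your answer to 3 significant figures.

k_A = Gd⁴/(8D³N_a) = (75.6×10³)(0.79⁴)/(8·9.8³·12) = 0.3259 N/mm
Series: 1/k_eq = 1/0.3259 + 1/75 = 3.0818; k_eq = 0.32449 N/mm
δ = F/k_eq = 4.43/0.32449 = 13.652 mm

13.7 mm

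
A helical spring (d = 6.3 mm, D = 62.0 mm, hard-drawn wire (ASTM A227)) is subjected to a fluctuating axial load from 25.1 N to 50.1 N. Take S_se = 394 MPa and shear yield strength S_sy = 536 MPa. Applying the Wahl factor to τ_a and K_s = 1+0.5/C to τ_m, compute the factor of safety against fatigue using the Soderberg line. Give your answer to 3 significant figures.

14.4

C = D/d = 62.0/6.3 = 9.8413; K_W = (4C−1)/(4C−4)+0.615/C = 1.1473; K_s = 1+0.5/C = 1.0508
F_a = (F_max−F_min)/2 = 12.5 N; F_m = (F_max+F_min)/2 = 37.6 N
τ_a = K_W·8F_aD/(πd³) = 1.1473 × 7.8926 = 9.0554 MPa
τ_m = K_s·8F_mD/(πd³) = 1.0508 × 23.741 = 24.947 MPa
Soderberg: 1/n_f = τ_a/S_se + τ_m/S_sy = 9.0554/394 + 24.947/536 = 0.02298 + 0.04654 = 0.069526
n_f = 1/0.069526 = 14.38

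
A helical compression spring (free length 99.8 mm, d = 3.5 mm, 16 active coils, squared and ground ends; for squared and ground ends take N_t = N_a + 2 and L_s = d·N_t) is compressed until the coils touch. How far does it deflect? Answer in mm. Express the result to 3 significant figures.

36.8 mm

N_t = 18; L_s = 3.5·18 = 63 mm
δ_solid = L₀ − L_s = 99.8 − 63 = 36.8 mm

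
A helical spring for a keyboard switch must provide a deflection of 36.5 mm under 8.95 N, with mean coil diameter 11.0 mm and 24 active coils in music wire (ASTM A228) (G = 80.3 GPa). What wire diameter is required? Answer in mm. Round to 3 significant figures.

0.940 mm

Required rate k = F/δ = 8.95/36.5 = 0.24521 N/mm
d = (8D³N_a·k / G)^(1/4) = (8·11.0³·24·0.24521 / (80.3×10³))^0.25
  = (0.78036)^0.25 = 0.9399 mm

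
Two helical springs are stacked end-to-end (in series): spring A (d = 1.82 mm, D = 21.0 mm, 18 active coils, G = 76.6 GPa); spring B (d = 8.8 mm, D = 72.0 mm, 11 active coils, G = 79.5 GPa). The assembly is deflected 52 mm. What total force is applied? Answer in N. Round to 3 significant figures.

k_A = Gd⁴/(8D³N_a) = (76.6×10³)(1.82⁴)/(8·21.0³·18) = 0.63022 N/mm
k_B = Gd⁴/(8D³N_a) = (79.5×10³)(8.8⁴)/(8·72.0³·11) = 14.515 N/mm
Series: 1/k_eq = 1/0.63022 + 1/14.515 = 1.6556; k_eq = 0.604 N/mm
F = k_eq·δ = 0.604·52 = 31.408 N

31.4 N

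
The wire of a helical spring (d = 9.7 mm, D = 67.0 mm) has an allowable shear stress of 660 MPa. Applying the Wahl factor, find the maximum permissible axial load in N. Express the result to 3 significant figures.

C = D/d = 67.0/9.7 = 6.9072
K_W = (4C−1)/(4C−4) + 0.615/C = 26.629/23.629 + 0.0890 = 1.2160
τ_max = K·8FD/(πd³) → F_max = τ_allow·πd³/(8DK)
F_max = 660·π·9.7³/(8·67.0·1.2160) = 1.8924e+06/651.78 = 2903.4 N

2900 N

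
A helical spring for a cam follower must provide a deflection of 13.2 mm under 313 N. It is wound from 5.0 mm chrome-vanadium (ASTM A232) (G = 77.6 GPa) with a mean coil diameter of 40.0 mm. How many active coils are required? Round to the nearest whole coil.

Required rate k = F/δ = 313/13.2 = 23.712 N/mm
N_a = Gd⁴/(8D³k) = (77.6×10³ × 5.0⁴)/(8 × 40.0³ × 23.712)
    = 4.85e+07 / 1.21406e+07 = 3.995 → 4 coils

4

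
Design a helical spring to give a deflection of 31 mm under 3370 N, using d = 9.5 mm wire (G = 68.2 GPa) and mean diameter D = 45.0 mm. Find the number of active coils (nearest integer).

Required rate k = F/δ = 3370/31 = 108.71 N/mm
N_a = Gd⁴/(8D³k) = (68.2×10³ × 9.5⁴)/(8 × 45.0³ × 108.71)
    = 5.55493e+08 / 7.92494e+07 = 7.009 → 7 coils

7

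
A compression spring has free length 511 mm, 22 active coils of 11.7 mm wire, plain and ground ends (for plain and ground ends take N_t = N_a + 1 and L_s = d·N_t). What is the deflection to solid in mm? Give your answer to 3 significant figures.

N_t = 23; L_s = 11.7·23 = 269.1 mm
δ_solid = L₀ − L_s = 511 − 269.1 = 241.9 mm

242 mm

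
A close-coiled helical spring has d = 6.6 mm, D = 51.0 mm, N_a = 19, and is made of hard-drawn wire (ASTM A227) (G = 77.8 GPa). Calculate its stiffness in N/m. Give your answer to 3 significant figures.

k = Gd⁴/(8D³N_a) = (77.8×10³ × 6.6⁴) / (8 × 51.0³ × 19)
  = 1.47623e+08 / 2.0163e+07 = 7.3215 N/mm = 7321.5 N/m

7320 N/m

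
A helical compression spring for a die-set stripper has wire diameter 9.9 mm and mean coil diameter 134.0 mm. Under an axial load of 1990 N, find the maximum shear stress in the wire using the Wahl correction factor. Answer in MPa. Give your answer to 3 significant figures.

773 MPa

Spring index C = D/d = 134.0/9.9 = 13.5354
K_W = (4C−1)/(4C−4) + 0.615/C = 53.141/50.141 + 0.0454 = 1.1053
τ₀ = 8FD/(πd³) = 8·1990·134.0/(π·9.9³) = 2.13328e+06/3048.3 = 699.83 MPa
τ_max = K·τ₀ = 1.1053 × 699.83 = 773.5 MPa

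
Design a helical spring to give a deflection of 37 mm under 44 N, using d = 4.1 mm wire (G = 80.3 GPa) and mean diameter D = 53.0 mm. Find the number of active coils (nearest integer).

Required rate k = F/δ = 44/37 = 1.1892 N/mm
N_a = Gd⁴/(8D³k) = (80.3×10³ × 4.1⁴)/(8 × 53.0³ × 1.1892)
    = 2.26909e+07 / 1.41634e+06 = 16.02 → 16 coils

16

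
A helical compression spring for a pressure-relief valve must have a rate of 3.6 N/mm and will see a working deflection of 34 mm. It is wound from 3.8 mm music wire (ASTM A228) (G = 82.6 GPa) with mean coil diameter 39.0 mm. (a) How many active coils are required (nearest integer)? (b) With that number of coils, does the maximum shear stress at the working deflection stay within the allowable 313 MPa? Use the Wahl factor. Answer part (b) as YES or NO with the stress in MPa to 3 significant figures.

N_a = Gd⁴/(8D³k) = (82.6×10³)(3.8⁴)/(8·39.0³·3.6) = 10.08 → N_a = 10
Actual rate k = Gd⁴/(8D³·10) = 3.6294 N/mm
Working load F = kδ = 3.6294·34 = 123.4 N
C = 39.0/3.8 = 10.2632; K_W = (4C−1)/(4C−4)+0.615/C = 1.1409
τ_max = K_W·8FD/(πd³) = 1.1409·223.34 = 254.8 MPa
τ_max ≤ 313 MPa → acceptable

(a) 10 coils; (b) YES, τ_max = 255 MPa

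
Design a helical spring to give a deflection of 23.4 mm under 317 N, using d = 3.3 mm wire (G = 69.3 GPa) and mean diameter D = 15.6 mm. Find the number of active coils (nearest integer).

20

Required rate k = F/δ = 317/23.4 = 13.547 N/mm
N_a = Gd⁴/(8D³k) = (69.3×10³ × 3.3⁴)/(8 × 15.6³ × 13.547)
    = 8.21843e+06 / 411441 = 19.97 → 20 coils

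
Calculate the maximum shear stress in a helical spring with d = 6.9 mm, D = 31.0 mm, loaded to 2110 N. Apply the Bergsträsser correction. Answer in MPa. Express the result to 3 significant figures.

Spring index C = D/d = 31.0/6.9 = 4.4928
K_B = (4C+2)/(4C−3) = 19.971/14.971 = 1.3340
τ₀ = 8FD/(πd³) = 8·2110·31.0/(π·6.9³) = 523280/1032 = 507.03 MPa
τ_max = K·τ₀ = 1.3340 × 507.03 = 676.37 MPa

676 MPa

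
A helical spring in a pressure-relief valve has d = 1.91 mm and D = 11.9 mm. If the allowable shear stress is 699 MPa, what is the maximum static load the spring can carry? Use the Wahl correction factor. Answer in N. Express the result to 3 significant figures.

129 N

C = D/d = 11.9/1.91 = 6.2304
K_W = (4C−1)/(4C−4) + 0.615/C = 23.921/20.921 + 0.0987 = 1.2421
τ_max = K·8FD/(πd³) → F_max = τ_allow·πd³/(8DK)
F_max = 699·π·1.91³/(8·11.9·1.2421) = 15301/118.25 = 129.4 N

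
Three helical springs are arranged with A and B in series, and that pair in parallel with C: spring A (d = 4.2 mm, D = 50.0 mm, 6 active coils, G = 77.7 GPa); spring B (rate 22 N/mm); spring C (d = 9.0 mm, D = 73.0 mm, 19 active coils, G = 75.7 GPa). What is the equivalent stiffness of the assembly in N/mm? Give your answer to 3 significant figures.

11.8 N/mm

k_A = Gd⁴/(8D³N_a) = (77.7×10³)(4.2⁴)/(8·50.0³·6) = 4.0296 N/mm
k_C = Gd⁴/(8D³N_a) = (75.7×10³)(9.0⁴)/(8·73.0³·19) = 8.3995 N/mm
Springs A,B series: k_AB = 1/(1/4.0296+1/22) = 3.4058 N/mm; parallel with C: k_eq = 3.4058+8.3995 = 11.805 N/mm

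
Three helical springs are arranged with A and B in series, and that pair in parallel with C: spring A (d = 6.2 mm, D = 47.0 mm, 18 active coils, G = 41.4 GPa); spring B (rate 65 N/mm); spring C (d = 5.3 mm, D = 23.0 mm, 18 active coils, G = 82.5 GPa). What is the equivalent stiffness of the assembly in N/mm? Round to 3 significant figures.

41.0 N/mm

k_A = Gd⁴/(8D³N_a) = (41.4×10³)(6.2⁴)/(8·47.0³·18) = 4.0918 N/mm
k_C = Gd⁴/(8D³N_a) = (82.5×10³)(5.3⁴)/(8·23.0³·18) = 37.155 N/mm
Springs A,B series: k_AB = 1/(1/4.0918+1/65) = 3.8494 N/mm; parallel with C: k_eq = 3.8494+37.155 = 41.004 N/mm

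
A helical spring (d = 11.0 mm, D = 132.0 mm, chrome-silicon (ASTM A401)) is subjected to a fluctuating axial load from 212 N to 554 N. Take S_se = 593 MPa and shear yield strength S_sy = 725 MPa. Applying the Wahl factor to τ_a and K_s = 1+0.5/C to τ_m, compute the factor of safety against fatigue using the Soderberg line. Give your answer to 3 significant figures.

4.54

C = D/d = 132.0/11.0 = 12.0000; K_W = (4C−1)/(4C−4)+0.615/C = 1.1194; K_s = 1+0.5/C = 1.0417
F_a = (F_max−F_min)/2 = 171 N; F_m = (F_max+F_min)/2 = 383 N
τ_a = K_W·8F_aD/(πd³) = 1.1194 × 43.185 = 48.343 MPa
τ_m = K_s·8F_mD/(πd³) = 1.0417 × 96.724 = 100.75 MPa
Soderberg: 1/n_f = τ_a/S_se + τ_m/S_sy = 48.343/593 + 100.75/725 = 0.08152 + 0.13897 = 0.22049
n_f = 1/0.22049 = 4.535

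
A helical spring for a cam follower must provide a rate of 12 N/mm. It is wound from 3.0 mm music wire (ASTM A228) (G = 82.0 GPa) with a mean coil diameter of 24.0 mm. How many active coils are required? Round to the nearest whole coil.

N_a = Gd⁴/(8D³k) = (82.0×10³ × 3.0⁴)/(8 × 24.0³ × 12)
    = 6.642e+06 / 1.3271e+06 = 5.005 → 5 coils

5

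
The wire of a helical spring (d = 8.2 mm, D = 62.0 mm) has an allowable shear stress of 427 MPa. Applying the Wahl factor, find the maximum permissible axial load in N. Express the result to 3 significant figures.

C = D/d = 62.0/8.2 = 7.5610
K_W = (4C−1)/(4C−4) + 0.615/C = 29.244/26.244 + 0.0813 = 1.1957
τ_max = K·8FD/(πd³) → F_max = τ_allow·πd³/(8DK)
F_max = 427·π·8.2³/(8·62.0·1.1957) = 7.3964e+05/593.04 = 1247.2 N

1250 N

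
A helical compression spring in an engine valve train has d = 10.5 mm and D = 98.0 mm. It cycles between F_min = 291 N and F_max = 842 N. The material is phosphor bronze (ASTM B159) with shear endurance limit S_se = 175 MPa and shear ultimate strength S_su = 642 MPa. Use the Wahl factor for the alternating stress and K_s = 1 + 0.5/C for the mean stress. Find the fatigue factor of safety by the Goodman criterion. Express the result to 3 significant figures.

1.69

C = D/d = 98.0/10.5 = 9.3333; K_W = (4C−1)/(4C−4)+0.615/C = 1.1559; K_s = 1+0.5/C = 1.0536
F_a = (F_max−F_min)/2 = 275.5 N; F_m = (F_max+F_min)/2 = 566.5 N
τ_a = K_W·8F_aD/(πd³) = 1.1559 × 59.391 = 68.65 MPa
τ_m = K_s·8F_mD/(πd³) = 1.0536 × 122.12 = 128.67 MPa
Goodman: 1/n_f = τ_a/S_se + τ_m/S_su = 68.65/175 + 128.67/642 = 0.39228 + 0.20041 = 0.5927
n_f = 1/0.5927 = 1.687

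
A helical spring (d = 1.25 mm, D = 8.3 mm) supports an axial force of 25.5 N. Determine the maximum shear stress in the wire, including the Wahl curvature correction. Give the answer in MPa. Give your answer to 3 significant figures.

Spring index C = D/d = 8.3/1.25 = 6.6400
K_W = (4C−1)/(4C−4) + 0.615/C = 25.560/22.560 + 0.0926 = 1.2256
τ₀ = 8FD/(πd³) = 8·25.5·8.3/(π·1.25³) = 1693.2/6.1359 = 275.95 MPa
τ_max = K·τ₀ = 1.2256 × 275.95 = 338.2 MPa

338 MPa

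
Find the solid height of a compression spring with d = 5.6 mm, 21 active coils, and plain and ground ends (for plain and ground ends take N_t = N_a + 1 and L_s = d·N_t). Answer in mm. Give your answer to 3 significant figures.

123 mm

plain and ground ends: N_t = N_a + 1 = 21 + 1 = 22
L_s = d·N_t = 5.6 × 22 = 123.2 mm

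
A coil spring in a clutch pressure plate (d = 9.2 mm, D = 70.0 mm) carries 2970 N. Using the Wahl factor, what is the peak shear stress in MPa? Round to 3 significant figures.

Spring index C = D/d = 70.0/9.2 = 7.6087
K_W = (4C−1)/(4C−4) + 0.615/C = 29.435/26.435 + 0.0808 = 1.1943
τ₀ = 8FD/(πd³) = 8·2970·70.0/(π·9.2³) = 1.6632e+06/2446.3 = 679.88 MPa
τ_max = K·τ₀ = 1.1943 × 679.88 = 811.99 MPa

812 MPa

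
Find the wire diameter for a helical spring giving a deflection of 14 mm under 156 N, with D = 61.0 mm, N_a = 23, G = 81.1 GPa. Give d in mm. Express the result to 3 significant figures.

Required rate k = F/δ = 156/14 = 11.143 N/mm
d = (8D³N_a·k / G)^(1/4) = (8·61.0³·23·11.143 / (81.1×10³))^0.25
  = (5738.3)^0.25 = 8.7035 mm

8.70 mm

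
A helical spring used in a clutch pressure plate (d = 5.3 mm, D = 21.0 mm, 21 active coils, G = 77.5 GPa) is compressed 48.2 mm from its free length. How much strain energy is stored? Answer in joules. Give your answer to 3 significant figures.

k = Gd⁴/(8D³N_a) = (77.5×10³)(5.3⁴)/(8·21.0³·21) = 39.304 N/mm
U = ½kδ² = 0.5 × 39.304 × 48.2² = 45656 N·mm = 45.656 J

45.7 J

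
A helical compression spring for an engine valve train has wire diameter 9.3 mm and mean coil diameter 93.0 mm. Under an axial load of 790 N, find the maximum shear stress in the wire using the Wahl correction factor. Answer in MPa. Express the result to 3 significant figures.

266 MPa

Spring index C = D/d = 93.0/9.3 = 10.0000
K_W = (4C−1)/(4C−4) + 0.615/C = 39.000/36.000 + 0.0615 = 1.1448
τ₀ = 8FD/(πd³) = 8·790·93.0/(π·9.3³) = 587760/2527 = 232.6 MPa
τ_max = K·τ₀ = 1.1448 × 232.6 = 266.28 MPa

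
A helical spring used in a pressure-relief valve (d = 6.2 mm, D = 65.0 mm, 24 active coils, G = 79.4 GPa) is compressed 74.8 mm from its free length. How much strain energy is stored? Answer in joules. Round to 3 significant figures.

k = Gd⁴/(8D³N_a) = (79.4×10³)(6.2⁴)/(8·65.0³·24) = 2.2251 N/mm
U = ½kδ² = 0.5 × 2.2251 × 74.8² = 6224.7 N·mm = 6.2247 J

6.22 J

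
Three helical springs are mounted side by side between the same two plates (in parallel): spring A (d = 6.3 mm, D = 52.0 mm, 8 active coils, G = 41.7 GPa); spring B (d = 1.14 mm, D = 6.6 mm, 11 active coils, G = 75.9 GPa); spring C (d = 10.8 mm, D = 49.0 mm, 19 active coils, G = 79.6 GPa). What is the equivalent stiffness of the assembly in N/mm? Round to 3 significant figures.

72.9 N/mm

k_A = Gd⁴/(8D³N_a) = (41.7×10³)(6.3⁴)/(8·52.0³·8) = 7.2998 N/mm
k_B = Gd⁴/(8D³N_a) = (75.9×10³)(1.14⁴)/(8·6.6³·11) = 5.067 N/mm
k_C = Gd⁴/(8D³N_a) = (79.6×10³)(10.8⁴)/(8·49.0³·19) = 60.559 N/mm
Parallel: k_eq = 7.2998 + 5.067 + 60.559 = 72.925 N/mm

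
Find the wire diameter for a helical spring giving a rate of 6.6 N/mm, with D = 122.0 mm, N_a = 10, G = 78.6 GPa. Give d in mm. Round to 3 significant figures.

10.5 mm

d = (8D³N_a·k / G)^(1/4) = (8·122.0³·10·6.6 / (78.6×10³))^0.25
  = (12198)^0.25 = 10.5093 mm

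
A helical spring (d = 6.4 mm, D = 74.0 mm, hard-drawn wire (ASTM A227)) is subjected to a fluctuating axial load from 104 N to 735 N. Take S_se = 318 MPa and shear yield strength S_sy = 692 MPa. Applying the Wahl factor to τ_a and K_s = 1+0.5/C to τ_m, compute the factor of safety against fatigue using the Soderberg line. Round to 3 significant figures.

C = D/d = 74.0/6.4 = 11.5625; K_W = (4C−1)/(4C−4)+0.615/C = 1.1242; K_s = 1+0.5/C = 1.0432
F_a = (F_max−F_min)/2 = 315.5 N; F_m = (F_max+F_min)/2 = 419.5 N
τ_a = K_W·8F_aD/(πd³) = 1.1242 × 226.79 = 254.96 MPa
τ_m = K_s·8F_mD/(πd³) = 1.0432 × 301.55 = 314.59 MPa
Soderberg: 1/n_f = τ_a/S_se + τ_m/S_sy = 254.96/318 + 314.59/692 = 0.80176 + 0.45461 = 1.2564
n_f = 1/1.2564 = 0.7959

0.796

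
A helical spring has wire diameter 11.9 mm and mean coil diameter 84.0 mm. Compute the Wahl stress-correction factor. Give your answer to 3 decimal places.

C = D/d = 84.0/11.9 = 7.0588
K_W = (4C−1)/(4C−4) + 0.615/C = 27.235/24.235 + 0.0871 = 1.2109

1.211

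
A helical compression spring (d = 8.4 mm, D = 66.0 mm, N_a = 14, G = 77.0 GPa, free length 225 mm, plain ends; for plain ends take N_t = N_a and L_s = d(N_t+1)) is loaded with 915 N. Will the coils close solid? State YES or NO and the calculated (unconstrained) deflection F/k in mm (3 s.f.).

k = Gd⁴/(8D³N_a) = (77.0×10³)(8.4⁴)/(8·66.0³·14) = 11.906 N/mm
N_t = 14; L_s = 8.4·15 = 126 mm; δ_solid = L₀ − L_s = 225 − 126 = 99 mm
δ = F/k = 915/11.906 = 76.853 mm
δ < δ_solid → spring does not go solid

NO, δ = 76.9 mm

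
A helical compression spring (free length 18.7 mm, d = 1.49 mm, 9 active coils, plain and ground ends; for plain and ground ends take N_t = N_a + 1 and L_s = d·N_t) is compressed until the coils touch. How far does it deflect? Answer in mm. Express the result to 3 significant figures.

3.80 mm

N_t = 10; L_s = 1.49·10 = 14.9 mm
δ_solid = L₀ − L_s = 18.7 − 14.9 = 3.8 mm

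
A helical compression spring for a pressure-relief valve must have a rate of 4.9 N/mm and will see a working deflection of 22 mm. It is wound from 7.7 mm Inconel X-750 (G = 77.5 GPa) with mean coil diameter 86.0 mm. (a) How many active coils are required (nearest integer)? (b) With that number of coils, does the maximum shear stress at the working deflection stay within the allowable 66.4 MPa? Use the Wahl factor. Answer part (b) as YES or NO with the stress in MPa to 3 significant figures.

(a) 11 coils; (b) YES, τ_max = 58.0 MPa

N_a = Gd⁴/(8D³k) = (77.5×10³)(7.7⁴)/(8·86.0³·4.9) = 10.93 → N_a = 11
Actual rate k = Gd⁴/(8D³·11) = 4.8673 N/mm
Working load F = kδ = 4.8673·22 = 107.08 N
C = 86.0/7.7 = 11.1688; K_W = (4C−1)/(4C−4)+0.615/C = 1.1288
τ_max = K_W·8FD/(πd³) = 1.1288·51.366 = 57.983 MPa
τ_max ≤ 66.4 MPa → acceptable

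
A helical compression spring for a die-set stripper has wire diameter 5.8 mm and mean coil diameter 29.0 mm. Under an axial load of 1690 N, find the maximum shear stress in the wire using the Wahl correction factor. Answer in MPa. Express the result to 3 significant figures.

838 MPa

Spring index C = D/d = 29.0/5.8 = 5.0000
K_W = (4C−1)/(4C−4) + 0.615/C = 19.000/16.000 + 0.1230 = 1.3105
τ₀ = 8FD/(πd³) = 8·1690·29.0/(π·5.8³) = 392080/612.96 = 639.65 MPa
τ_max = K·τ₀ = 1.3105 × 639.65 = 838.26 MPa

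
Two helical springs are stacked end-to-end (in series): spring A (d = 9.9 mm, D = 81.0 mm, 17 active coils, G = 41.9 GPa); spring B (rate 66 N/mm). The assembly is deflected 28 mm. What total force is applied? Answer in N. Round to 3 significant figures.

144 N

k_A = Gd⁴/(8D³N_a) = (41.9×10³)(9.9⁴)/(8·81.0³·17) = 5.5688 N/mm
Series: 1/k_eq = 1/5.5688 + 1/66 = 0.19472; k_eq = 5.1355 N/mm
F = k_eq·δ = 5.1355·28 = 143.79 N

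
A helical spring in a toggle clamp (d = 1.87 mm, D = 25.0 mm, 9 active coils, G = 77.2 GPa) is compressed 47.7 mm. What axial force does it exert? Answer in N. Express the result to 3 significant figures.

k = Gd⁴/(8D³N_a) = (77.2×10³)(1.87⁴)/(8·25.0³·9) = 0.83913 N/mm
F = k·δ = 0.83913 × 47.7 = 40.027 N

40.0 N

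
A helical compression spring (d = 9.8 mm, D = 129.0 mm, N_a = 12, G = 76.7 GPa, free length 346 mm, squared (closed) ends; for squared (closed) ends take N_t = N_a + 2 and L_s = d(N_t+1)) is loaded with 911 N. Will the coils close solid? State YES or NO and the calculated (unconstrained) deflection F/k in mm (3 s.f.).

k = Gd⁴/(8D³N_a) = (76.7×10³)(9.8⁴)/(8·129.0³·12) = 3.4329 N/mm
N_t = 14; L_s = 9.8·15 = 147 mm; δ_solid = L₀ − L_s = 346 − 147 = 199 mm
δ = F/k = 911/3.4329 = 265.37 mm
δ ≥ δ_solid → spring goes solid

YES, δ = 265 mm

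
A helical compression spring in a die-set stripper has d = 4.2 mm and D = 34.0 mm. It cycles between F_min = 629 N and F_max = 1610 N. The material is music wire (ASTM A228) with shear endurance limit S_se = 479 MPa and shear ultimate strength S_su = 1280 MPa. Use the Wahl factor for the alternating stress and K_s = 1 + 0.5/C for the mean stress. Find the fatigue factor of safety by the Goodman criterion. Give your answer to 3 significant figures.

C = D/d = 34.0/4.2 = 8.0952; K_W = (4C−1)/(4C−4)+0.615/C = 1.1817; K_s = 1+0.5/C = 1.0618
F_a = (F_max−F_min)/2 = 490.5 N; F_m = (F_max+F_min)/2 = 1119.5 N
τ_a = K_W·8F_aD/(πd³) = 1.1817 × 573.21 = 677.34 MPa
τ_m = K_s·8F_mD/(πd³) = 1.0618 × 1308.3 = 1389.1 MPa
Goodman: 1/n_f = τ_a/S_se + τ_m/S_su = 677.34/479 + 1389.1/1280 = 1.41408 + 1.08521 = 2.4993
n_f = 1/2.4993 = 0.4001

0.400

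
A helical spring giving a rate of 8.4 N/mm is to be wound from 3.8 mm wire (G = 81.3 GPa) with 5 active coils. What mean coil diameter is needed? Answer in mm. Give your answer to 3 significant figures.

37.0 mm

D = (Gd⁴/(8N_a·k))^(1/3) = (81.3×10³·3.8⁴/(8·5·8.4))^(1/3)
  = (50452.8)^(1/3) = 36.9512 mm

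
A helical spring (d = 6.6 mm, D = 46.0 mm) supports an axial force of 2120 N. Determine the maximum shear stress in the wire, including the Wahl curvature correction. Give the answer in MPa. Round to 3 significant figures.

Spring index C = D/d = 46.0/6.6 = 6.9697
K_W = (4C−1)/(4C−4) + 0.615/C = 26.879/23.879 + 0.0882 = 1.2139
τ₀ = 8FD/(πd³) = 8·2120·46.0/(π·6.6³) = 780160/903.2 = 863.78 MPa
τ_max = K·τ₀ = 1.2139 × 863.78 = 1048.5 MPa

1050 MPa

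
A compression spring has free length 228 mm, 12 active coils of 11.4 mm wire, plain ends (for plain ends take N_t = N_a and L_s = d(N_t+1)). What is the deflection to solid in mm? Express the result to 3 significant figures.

79.8 mm

N_t = 12; L_s = 11.4·13 = 148.2 mm
δ_solid = L₀ − L_s = 228 − 148.2 = 79.8 mm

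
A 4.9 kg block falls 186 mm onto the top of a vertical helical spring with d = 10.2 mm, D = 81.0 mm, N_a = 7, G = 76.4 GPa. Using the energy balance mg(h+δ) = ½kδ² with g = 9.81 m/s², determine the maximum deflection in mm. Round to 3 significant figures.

k = Gd⁴/(8D³N_a) = (76.4×10³)(10.2⁴)/(8·81.0³·7) = 27.788 N/mm
W = mg = 4.9 × 9.81 = 48.069 N
½kδ² − Wδ − Wh = 0 → δ = (W + √(W² + 2kWh))/k
δ = (48.069 + √(2310.6 + 496889))/27.788 = (48.069 + 706.54)/27.788 = 27.156 mm

27.2 mm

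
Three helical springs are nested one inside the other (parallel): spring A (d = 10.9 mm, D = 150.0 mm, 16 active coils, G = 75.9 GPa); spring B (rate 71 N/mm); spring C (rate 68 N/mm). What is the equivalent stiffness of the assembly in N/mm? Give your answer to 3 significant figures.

141 N/mm

k_A = Gd⁴/(8D³N_a) = (75.9×10³)(10.9⁴)/(8·150.0³·16) = 2.4801 N/mm
Parallel: k_eq = 2.4801 + 71 + 68 = 141.48 N/mm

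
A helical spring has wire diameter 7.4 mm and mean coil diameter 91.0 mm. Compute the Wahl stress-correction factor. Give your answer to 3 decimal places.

C = D/d = 91.0/7.4 = 12.2973
K_W = (4C−1)/(4C−4) + 0.615/C = 48.189/45.189 + 0.0500 = 1.1164

1.116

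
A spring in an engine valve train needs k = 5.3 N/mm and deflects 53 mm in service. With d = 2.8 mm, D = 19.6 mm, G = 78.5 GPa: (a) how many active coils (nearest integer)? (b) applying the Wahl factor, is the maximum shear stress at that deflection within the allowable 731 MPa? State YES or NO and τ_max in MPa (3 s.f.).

(a) 15 coils; (b) NO, τ_max = 780 MPa

N_a = Gd⁴/(8D³k) = (78.5×10³)(2.8⁴)/(8·19.6³·5.3) = 15.11 → N_a = 15
Actual rate k = Gd⁴/(8D³·15) = 5.3401 N/mm
Working load F = kδ = 5.3401·53 = 283.03 N
C = 19.6/2.8 = 7.0000; K_W = (4C−1)/(4C−4)+0.615/C = 1.2129
τ_max = K_W·8FD/(πd³) = 1.2129·643.5 = 780.48 MPa
τ_max > 731 MPa → exceeds allowable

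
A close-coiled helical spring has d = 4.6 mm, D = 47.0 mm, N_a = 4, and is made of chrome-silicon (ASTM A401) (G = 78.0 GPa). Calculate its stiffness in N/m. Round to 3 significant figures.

k = Gd⁴/(8D³N_a) = (78.0×10³ × 4.6⁴) / (8 × 47.0³ × 4)
  = 3.49242e+07 / 3.32234e+06 = 10.512 N/mm = 10512 N/m

10500 N/m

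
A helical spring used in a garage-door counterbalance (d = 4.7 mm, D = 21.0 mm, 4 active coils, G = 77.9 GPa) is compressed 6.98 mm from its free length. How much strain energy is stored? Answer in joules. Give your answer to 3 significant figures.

k = Gd⁴/(8D³N_a) = (77.9×10³)(4.7⁴)/(8·21.0³·4) = 128.27 N/mm
U = ½kδ² = 0.5 × 128.27 × 6.98² = 3124.7 N·mm = 3.1247 J

3.12 J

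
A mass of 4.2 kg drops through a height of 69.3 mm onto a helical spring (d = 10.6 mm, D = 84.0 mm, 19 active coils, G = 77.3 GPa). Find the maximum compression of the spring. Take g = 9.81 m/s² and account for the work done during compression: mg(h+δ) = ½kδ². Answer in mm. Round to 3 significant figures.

k = Gd⁴/(8D³N_a) = (77.3×10³)(10.6⁴)/(8·84.0³·19) = 10.832 N/mm
W = mg = 4.2 × 9.81 = 41.202 N
½kδ² − Wδ − Wh = 0 → δ = (W + √(W² + 2kWh))/k
δ = (41.202 + √(1697.6 + 61859))/10.832 = (41.202 + 252.1)/10.832 = 27.077 mm

27.1 mm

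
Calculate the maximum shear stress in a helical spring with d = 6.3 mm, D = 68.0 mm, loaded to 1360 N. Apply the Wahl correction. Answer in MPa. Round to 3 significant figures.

Spring index C = D/d = 68.0/6.3 = 10.7937
K_W = (4C−1)/(4C−4) + 0.615/C = 42.175/39.175 + 0.0570 = 1.1336
τ₀ = 8FD/(πd³) = 8·1360·68.0/(π·6.3³) = 739840/785.55 = 941.82 MPa
τ_max = K·τ₀ = 1.1336 × 941.82 = 1067.6 MPa

1070 MPa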